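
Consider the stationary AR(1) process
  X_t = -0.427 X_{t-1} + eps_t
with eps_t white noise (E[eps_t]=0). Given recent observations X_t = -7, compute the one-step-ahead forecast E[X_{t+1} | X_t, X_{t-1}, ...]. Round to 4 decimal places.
E[X_{t+1} \mid \mathcal F_t] = 2.9890

For an AR(p) model X_t = c + sum_i phi_i X_{t-i} + eps_t, the
one-step-ahead conditional mean is
  E[X_{t+1} | X_t, ...] = c + sum_i phi_i X_{t+1-i}.
Substitute known values:
  E[X_{t+1} | ...] = (-0.427) * (-7)
                   = 2.9890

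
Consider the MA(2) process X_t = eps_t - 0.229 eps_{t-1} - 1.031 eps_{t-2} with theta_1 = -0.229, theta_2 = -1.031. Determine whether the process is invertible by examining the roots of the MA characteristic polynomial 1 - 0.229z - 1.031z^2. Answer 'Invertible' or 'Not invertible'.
\text{Not invertible}

The MA(q) characteristic polynomial is P(z) = 1 - 0.229z - 1.031z^2.
Invertibility requires all roots to lie outside the unit circle, i.e. |z| > 1 for every root.
Set 1 + (-0.229) z + (-1.031) z^2 = 0, i.e. a z^2 + b z + c = 0 with a = -1.031, b = -0.229, c = 1.
Discriminant D = b^2 - 4ac = (-0.229)^2 - 4*(-1.031)*1 = 0.052441 - (-4.124) = 4.176441.
D >= 0, so the roots are real: z = (-b +/- sqrt(D)) / (2a) = (0.229 +/- 2.043634) / (-2.062).
  z_1 = (0.229 + 2.043634) / (-2.062) = -1.1022,   |z_1| = 1.1022.
  z_2 = (0.229 - 2.043634) / (-2.062) = 0.88,   |z_2| = 0.88.
Moduli of all roots: 1.1022, 0.8800.
All moduli strictly greater than 1? No.
Verdict: Not invertible.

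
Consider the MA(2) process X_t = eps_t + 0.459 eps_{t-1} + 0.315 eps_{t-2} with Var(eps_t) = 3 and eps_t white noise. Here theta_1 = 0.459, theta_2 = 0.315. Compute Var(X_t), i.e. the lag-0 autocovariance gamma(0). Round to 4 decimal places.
\gamma(0) = 3.9297

For an MA(q) process X_t = eps_t + sum_i theta_i eps_{t-i} with
Var(eps_t) = sigma^2, the variance is
  gamma(0) = sigma^2 * (1 + sum_i theta_i^2).
  sum_i theta_i^2 = (0.459)^2 + (0.315)^2 = 0.210681 + 0.099225 = 0.309906.
  gamma(0) = 3 * (1 + 0.309906) = 3 * 1.309906 = 3.929718, which rounds to 3.9297.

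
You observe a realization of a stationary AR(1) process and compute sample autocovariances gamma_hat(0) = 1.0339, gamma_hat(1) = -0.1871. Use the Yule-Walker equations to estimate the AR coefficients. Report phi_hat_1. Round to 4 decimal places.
\hat\phi_{1} = -0.1810

The Yule-Walker equations for an AR(p) process read, in matrix form,
  Gamma_p phi = r_p,   with   (Gamma_p)_{ij} = gamma(|i - j|),
                       (r_p)_i = gamma(i),   i,j = 1..p.
Substitute the sample gammas (Toeplitz matrix and right-hand side of size 1):
  Gamma_p = [[1.0339]]
  r_p     = [-0.1871]
With p = 1 this is the single equation gamma(0) phi_1 = gamma(1):
  phi_hat_1 = gamma(1) / gamma(0) = -0.1871 / 1.0339 = -0.1810.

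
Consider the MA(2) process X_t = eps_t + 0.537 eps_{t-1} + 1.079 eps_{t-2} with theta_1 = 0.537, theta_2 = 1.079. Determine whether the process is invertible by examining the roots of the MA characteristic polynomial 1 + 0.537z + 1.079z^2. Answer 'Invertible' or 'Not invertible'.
\text{Not invertible}

The MA(q) characteristic polynomial is P(z) = 1 + 0.537z + 1.079z^2.
Invertibility requires all roots to lie outside the unit circle, i.e. |z| > 1 for every root.
Set 1 + (0.537) z + (1.079) z^2 = 0, i.e. a z^2 + b z + c = 0 with a = 1.079, b = 0.537, c = 1.
Discriminant D = b^2 - 4ac = (0.537)^2 - 4*(1.079)*1 = 0.288369 - (4.316) = -4.027631.
D < 0, so the roots are the complex-conjugate pair z = (-b +/- i sqrt(-D)) / (2a) = -0.2488 +/- 0.93i.
For a conjugate pair |z|^2 = z * conj(z) = (product of roots) = c/a = 1/(1.079) = 0.926784, so |z| = sqrt(0.926784) = 0.9627 for both roots.
Moduli of all roots: 0.9627, 0.9627.
All moduli strictly greater than 1? No.
Verdict: Not invertible.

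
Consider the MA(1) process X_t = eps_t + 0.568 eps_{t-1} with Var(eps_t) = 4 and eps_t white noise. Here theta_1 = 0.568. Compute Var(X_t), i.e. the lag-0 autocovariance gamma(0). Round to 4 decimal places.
\gamma(0) = 5.2905

For an MA(q) process X_t = eps_t + sum_i theta_i eps_{t-i} with
Var(eps_t) = sigma^2, the variance is
  gamma(0) = sigma^2 * (1 + sum_i theta_i^2).
  sum_i theta_i^2 = (0.568)^2 = 0.322624.
  gamma(0) = 4 * (1 + 0.322624) = 4 * 1.322624 = 5.290496, which rounds to 5.2905.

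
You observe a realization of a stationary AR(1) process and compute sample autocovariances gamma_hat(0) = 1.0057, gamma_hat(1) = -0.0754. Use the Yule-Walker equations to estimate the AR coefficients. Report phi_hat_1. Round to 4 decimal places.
\hat\phi_{1} = -0.0750

The Yule-Walker equations for an AR(p) process read, in matrix form,
  Gamma_p phi = r_p,   with   (Gamma_p)_{ij} = gamma(|i - j|),
                       (r_p)_i = gamma(i),   i,j = 1..p.
Substitute the sample gammas (Toeplitz matrix and right-hand side of size 1):
  Gamma_p = [[1.0057]]
  r_p     = [-0.0754]
With p = 1 this is the single equation gamma(0) phi_1 = gamma(1):
  phi_hat_1 = gamma(1) / gamma(0) = -0.0754 / 1.0057 = -0.0750.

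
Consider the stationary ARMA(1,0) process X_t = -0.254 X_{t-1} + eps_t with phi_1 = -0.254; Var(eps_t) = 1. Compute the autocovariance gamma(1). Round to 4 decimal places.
\gamma(1) = -0.2715

Multiply the model equation by X_{t-k} and take expectations. With theta_0 = psi_0 = 1 and psi_j the MA(infinity) weights, this gives
  gamma(k) - sum_i phi_i gamma(k-i) = c_k,
  c_k = sigma^2 * sum_{j=k..q} theta_j psi_{j-k}   (c_k = 0 for k > q),
using gamma(-m) = gamma(m).
Pure AR (q = 0): c_0 = sigma^2 = 1, c_k = 0 for k >= 1.
Equations for k = 0 and k = 1 (AR order 1):
  gamma(0) = phi_1 gamma(1) + c_0
  gamma(1) = phi_1 gamma(0) + c_1
Substituting the second into the first: gamma(0) (1 - phi_1^2) = c_0 + phi_1 c_1, so
  gamma(0) = c_0 / (1 - phi_1^2) = 1 / (1 - (-0.254)^2) = 1 / 0.935484 = 1.068965.
  gamma(1) = phi_1 gamma(0) = (-0.254)(1.068965) = -0.271517.
Therefore gamma(1) = -0.2715 (to 4 decimal places).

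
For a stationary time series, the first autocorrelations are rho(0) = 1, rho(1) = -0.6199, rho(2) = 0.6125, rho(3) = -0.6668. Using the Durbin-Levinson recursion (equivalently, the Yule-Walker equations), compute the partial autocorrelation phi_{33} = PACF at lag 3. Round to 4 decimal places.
\phi_{33} = -0.3729

The PACF at lag k is phi_{kk}, the last component of the solution
to the Yule-Walker system G_k phi = r_k where
  (G_k)_{ij} = rho(|i - j|), (r_k)_i = rho(i), i,j = 1..k.
Equivalently, Durbin-Levinson gives phi_{kk} iteratively:
  phi_{11} = rho(1)
  phi_{kk} = [rho(k) - sum_{j=1..k-1} phi_{k-1,j} rho(k-j)]
            / [1 - sum_{j=1..k-1} phi_{k-1,j} rho(j)],
  phi_{k,j} = phi_{k-1,j} - phi_{kk} phi_{k-1,k-j},  j = 1..k-1.
Step k = 1:
  phi_11 = rho(1) = -0.6199.
Step k = 2:
  phi_22 = [rho(2) - phi_11 rho(1)] / [1 - phi_11 rho(1)] = [0.6125 - (-0.6199)(-0.6199)] / [1 - (-0.6199)(-0.6199)]
         = 0.22822399 / 0.61572399 = 0.37066.
  Update: phi_21 = phi_11 - phi_22 phi_11 = -0.6199 - (0.37066)(-0.6199) = -0.390128.
Step k = 3:
  phi_33 = [rho(3) - phi_21 rho(2) - phi_22 rho(1)] / [1 - phi_21 rho(1) - phi_22 rho(2)]
    numerator   = -0.6668 - (-0.390128)(0.6125) - (0.37066)(-0.6199) = -0.19807465
    denominator = 1 - (-0.390128)(-0.6199) - (0.37066)(0.6125) = 0.53113058
  phi_33 = -0.19807465 / 0.53113058 = -0.3729.
Therefore phi_{33} = -0.3729.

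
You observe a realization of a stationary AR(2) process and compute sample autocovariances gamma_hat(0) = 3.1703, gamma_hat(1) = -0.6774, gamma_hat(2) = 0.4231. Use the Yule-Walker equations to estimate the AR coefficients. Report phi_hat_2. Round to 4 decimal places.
\hat\phi_{2} = 0.0920

The Yule-Walker equations for an AR(p) process read, in matrix form,
  Gamma_p phi = r_p,   with   (Gamma_p)_{ij} = gamma(|i - j|),
                       (r_p)_i = gamma(i),   i,j = 1..p.
Substitute the sample gammas (Toeplitz matrix and right-hand side of size 2):
  Gamma_p = [[3.1703, -0.6774], [-0.6774, 3.1703]]
  r_p     = [-0.6774, 0.4231]
Written out:
  3.1703 phi_1 - 0.6774 phi_2 = -0.6774
  -0.6774 phi_1 + 3.1703 phi_2 = 0.4231
Solve by Cramer's rule:
  det = gamma(0)^2 - gamma(1)^2 = (3.1703)^2 - (-0.6774)^2 = 10.05080209 - 0.45887076 = 9.59193133
  phi_hat_1 = [gamma(1) gamma(0) - gamma(1) gamma(2)] / det = [(-0.6774)(3.1703) - (-0.6774)(0.4231)] / 9.59193133 = -1.86095328 / 9.59193133 = -0.194
  phi_hat_2 = [gamma(0) gamma(2) - gamma(1)^2] / det = [(3.1703)(0.4231) - (-0.6774)^2] / 9.59193133 = 0.88248317 / 9.59193133 = 0.092
So phi_hat = [-0.1940, 0.0920].
Therefore phi_hat_2 = 0.0920.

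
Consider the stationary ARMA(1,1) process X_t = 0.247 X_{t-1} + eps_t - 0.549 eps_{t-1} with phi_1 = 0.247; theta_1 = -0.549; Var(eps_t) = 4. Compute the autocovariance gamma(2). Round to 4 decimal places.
\gamma(2) = -0.2747

Multiply the model equation by X_{t-k} and take expectations. With theta_0 = psi_0 = 1 and psi_j the MA(infinity) weights, this gives
  gamma(k) - sum_i phi_i gamma(k-i) = c_k,
  c_k = sigma^2 * sum_{j=k..q} theta_j psi_{j-k}   (c_k = 0 for k > q),
using gamma(-m) = gamma(m).
psi-weights needed (psi_j = theta_j + sum_i phi_i psi_{j-i}):
  psi_1 = theta_1 + phi_1 = -0.549 + (0.247) = -0.302
Right-hand sides:
  c_0 = sigma^2 (1 + theta_1 psi_1) = 4 * (1 + (-0.549)(-0.302)) = 4 * 1.165798 = 4.663192
  c_1 = sigma^2 theta_1 = 4 * (-0.549) = -2.196
  c_2 = 0
Equations for k = 0 and k = 1 (AR order 1):
  gamma(0) = phi_1 gamma(1) + c_0
  gamma(1) = phi_1 gamma(0) + c_1
Substituting the second into the first: gamma(0) (1 - phi_1^2) = c_0 + phi_1 c_1, so
  gamma(0) = (c_0 + phi_1 c_1) / (1 - phi_1^2) = (4.663192 + (0.247)(-2.196)) / (1 - (0.247)^2) = 4.12078 / 0.938991 = 4.388519.
  gamma(1) = phi_1 gamma(0) + c_1 = (0.247)(4.388519) + (-2.196) = -1.112036.
For k = 2 (> q): gamma(2) = phi_1 gamma(1) = (0.247)(-1.112036) = -0.274673.
Therefore gamma(2) = -0.2747 (to 4 decimal places).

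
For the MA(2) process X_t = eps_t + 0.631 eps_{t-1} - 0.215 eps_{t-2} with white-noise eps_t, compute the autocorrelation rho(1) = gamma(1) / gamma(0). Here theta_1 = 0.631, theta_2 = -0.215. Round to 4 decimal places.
\rho(1) = 0.3429

For an MA(q) process with theta_0 = 1, the autocovariance is
  gamma(k) = sigma^2 * sum_{i=0..q-k} theta_i * theta_{i+k},
and rho(k) = gamma(k) / gamma(0). Sigma^2 cancels.
  numerator   = (1)*(0.631) + (0.631)*(-0.215) = 0.495335.
  denominator = (1)^2 + (0.631)^2 + (-0.215)^2 = 1.444386.
  rho(1) = 0.495335 / 1.444386 = 0.3429.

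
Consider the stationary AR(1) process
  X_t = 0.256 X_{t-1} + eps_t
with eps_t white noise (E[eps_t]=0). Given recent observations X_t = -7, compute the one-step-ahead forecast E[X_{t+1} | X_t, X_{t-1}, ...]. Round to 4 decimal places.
E[X_{t+1} \mid \mathcal F_t] = -1.7920

For an AR(p) model X_t = c + sum_i phi_i X_{t-i} + eps_t, the
one-step-ahead conditional mean is
  E[X_{t+1} | X_t, ...] = c + sum_i phi_i X_{t+1-i}.
Substitute known values:
  E[X_{t+1} | ...] = (0.256) * (-7)
                   = -1.7920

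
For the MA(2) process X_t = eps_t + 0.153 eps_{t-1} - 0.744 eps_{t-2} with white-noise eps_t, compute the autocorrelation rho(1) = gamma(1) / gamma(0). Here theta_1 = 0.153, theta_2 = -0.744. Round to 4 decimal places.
\rho(1) = 0.0248

For an MA(q) process with theta_0 = 1, the autocovariance is
  gamma(k) = sigma^2 * sum_{i=0..q-k} theta_i * theta_{i+k},
and rho(k) = gamma(k) / gamma(0). Sigma^2 cancels.
  numerator   = (1)*(0.153) + (0.153)*(-0.744) = 0.039168.
  denominator = (1)^2 + (0.153)^2 + (-0.744)^2 = 1.576945.
  rho(1) = 0.039168 / 1.576945 = 0.0248.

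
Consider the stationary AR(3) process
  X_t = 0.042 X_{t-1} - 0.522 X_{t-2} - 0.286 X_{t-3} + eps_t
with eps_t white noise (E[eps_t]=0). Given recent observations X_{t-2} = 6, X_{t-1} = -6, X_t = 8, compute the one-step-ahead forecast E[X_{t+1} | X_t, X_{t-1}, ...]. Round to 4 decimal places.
E[X_{t+1} \mid \mathcal F_t] = 1.7520

For an AR(p) model X_t = c + sum_i phi_i X_{t-i} + eps_t, the
one-step-ahead conditional mean is
  E[X_{t+1} | X_t, ...] = c + sum_i phi_i X_{t+1-i}.
Substitute known values:
  E[X_{t+1} | ...] = (0.042) * (8) + (-0.522) * (-6) + (-0.286) * (6)
                   = 1.7520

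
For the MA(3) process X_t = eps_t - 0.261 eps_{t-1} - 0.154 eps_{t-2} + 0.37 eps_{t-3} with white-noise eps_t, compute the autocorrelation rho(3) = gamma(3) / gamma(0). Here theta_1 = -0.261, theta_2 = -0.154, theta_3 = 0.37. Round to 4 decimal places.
\rho(3) = 0.3011

For an MA(q) process with theta_0 = 1, the autocovariance is
  gamma(k) = sigma^2 * sum_{i=0..q-k} theta_i * theta_{i+k},
and rho(k) = gamma(k) / gamma(0). Sigma^2 cancels.
  numerator   = (1)*(0.37) = 0.37.
  denominator = (1)^2 + (-0.261)^2 + (-0.154)^2 + (0.37)^2 = 1.228737.
  rho(3) = 0.37 / 1.228737 = 0.3011.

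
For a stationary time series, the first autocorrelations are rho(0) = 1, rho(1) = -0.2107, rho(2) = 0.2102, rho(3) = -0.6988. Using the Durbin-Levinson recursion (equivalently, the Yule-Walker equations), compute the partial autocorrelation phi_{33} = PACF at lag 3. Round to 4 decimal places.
\phi_{33} = -0.6750

The PACF at lag k is phi_{kk}, the last component of the solution
to the Yule-Walker system G_k phi = r_k where
  (G_k)_{ij} = rho(|i - j|), (r_k)_i = rho(i), i,j = 1..k.
Equivalently, Durbin-Levinson gives phi_{kk} iteratively:
  phi_{11} = rho(1)
  phi_{kk} = [rho(k) - sum_{j=1..k-1} phi_{k-1,j} rho(k-j)]
            / [1 - sum_{j=1..k-1} phi_{k-1,j} rho(j)],
  phi_{k,j} = phi_{k-1,j} - phi_{kk} phi_{k-1,k-j},  j = 1..k-1.
Step k = 1:
  phi_11 = rho(1) = -0.2107.
Step k = 2:
  phi_22 = [rho(2) - phi_11 rho(1)] / [1 - phi_11 rho(1)] = [0.2102 - (-0.2107)(-0.2107)] / [1 - (-0.2107)(-0.2107)]
         = 0.16580551 / 0.95560551 = 0.173508.
  Update: phi_21 = phi_11 - phi_22 phi_11 = -0.2107 - (0.173508)(-0.2107) = -0.174142.
Step k = 3:
  phi_33 = [rho(3) - phi_21 rho(2) - phi_22 rho(1)] / [1 - phi_21 rho(1) - phi_22 rho(2)]
    numerator   = -0.6988 - (-0.174142)(0.2102) - (0.173508)(-0.2107) = -0.62563719
    denominator = 1 - (-0.174142)(-0.2107) - (0.173508)(0.2102) = 0.92683687
  phi_33 = -0.62563719 / 0.92683687 = -0.675.
Therefore phi_{33} = -0.6750.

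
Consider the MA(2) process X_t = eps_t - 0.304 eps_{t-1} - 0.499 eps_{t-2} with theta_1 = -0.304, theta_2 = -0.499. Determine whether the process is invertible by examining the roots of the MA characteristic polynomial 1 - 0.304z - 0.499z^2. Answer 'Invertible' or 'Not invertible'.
\text{Invertible}

The MA(q) characteristic polynomial is P(z) = 1 - 0.304z - 0.499z^2.
Invertibility requires all roots to lie outside the unit circle, i.e. |z| > 1 for every root.
Set 1 + (-0.304) z + (-0.499) z^2 = 0, i.e. a z^2 + b z + c = 0 with a = -0.499, b = -0.304, c = 1.
Discriminant D = b^2 - 4ac = (-0.304)^2 - 4*(-0.499)*1 = 0.092416 - (-1.996) = 2.088416.
D >= 0, so the roots are real: z = (-b +/- sqrt(D)) / (2a) = (0.304 +/- 1.445135) / (-0.998).
  z_1 = (0.304 + 1.445135) / (-0.998) = -1.7526,   |z_1| = 1.7526.
  z_2 = (0.304 - 1.445135) / (-0.998) = 1.1434,   |z_2| = 1.1434.
Moduli of all roots: 1.7526, 1.1434.
All moduli strictly greater than 1? Yes.
Verdict: Invertible.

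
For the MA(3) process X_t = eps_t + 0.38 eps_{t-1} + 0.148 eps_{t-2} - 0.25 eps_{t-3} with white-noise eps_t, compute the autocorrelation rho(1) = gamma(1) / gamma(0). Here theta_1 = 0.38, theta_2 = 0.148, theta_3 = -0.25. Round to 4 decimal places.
\rho(1) = 0.3249

For an MA(q) process with theta_0 = 1, the autocovariance is
  gamma(k) = sigma^2 * sum_{i=0..q-k} theta_i * theta_{i+k},
and rho(k) = gamma(k) / gamma(0). Sigma^2 cancels.
  numerator   = (1)*(0.38) + (0.38)*(0.148) + (0.148)*(-0.25) = 0.39924.
  denominator = (1)^2 + (0.38)^2 + (0.148)^2 + (-0.25)^2 = 1.228804.
  rho(1) = 0.39924 / 1.228804 = 0.3249.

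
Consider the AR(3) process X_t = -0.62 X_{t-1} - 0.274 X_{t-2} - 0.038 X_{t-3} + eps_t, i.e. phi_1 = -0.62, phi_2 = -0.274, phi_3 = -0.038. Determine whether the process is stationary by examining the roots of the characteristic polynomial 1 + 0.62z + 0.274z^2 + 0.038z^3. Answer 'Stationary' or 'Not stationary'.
\text{Stationary}

The AR(p) characteristic polynomial is P(z) = 1 + 0.62z + 0.274z^2 + 0.038z^3.
Stationarity requires all roots to lie outside the unit circle, i.e. |z| > 1 for every root.
Degree 3: look for a simple real root z0 first, then factor out (1 - z/z0) and solve the remaining quadratic.
Testing z0 = -5: P(-5) = 1 + (0.62)(-5) + (0.274)(-5)^2 + (0.038)(-5)^3
  = 1 + (-3.1) + (6.85) + (-4.75) = 0.  So z_0 = -5 is a root, |z_0| = 5.
Divide out the factor (1 + 0.2 z) = (1 - z/z0) (since 1/z0 = -0.2):
  P(z) = (1 + 0.2 z)(1 + (0.42) z + (0.19) z^2)
  [check: z-coef 0.42 - (-0.2) = 0.62; z^2-coef 0.19 - (-0.2)(0.42) = 0.274; z^3-coef -(-0.2)(0.19) = 0.038.]
Remaining roots from the quadratic factor 1 + (0.42) z + (0.19) z^2:
  Set 1 + (0.42) z + (0.19) z^2 = 0, i.e. a z^2 + b z + c = 0 with a = 0.19, b = 0.42, c = 1.
  Discriminant D = b^2 - 4ac = (0.42)^2 - 4*(0.19)*1 = 0.1764 - (0.76) = -0.5836.
  D < 0, so the roots are the complex-conjugate pair z = (-b +/- i sqrt(-D)) / (2a) = -1.1053 +/- 2.0104i.
  For a conjugate pair |z|^2 = z * conj(z) = (product of roots) = c/a = 1/(0.19) = 5.263158, so |z| = sqrt(5.263158) = 2.2942 for both roots.
Moduli of all roots: 5.0000, 2.2942, 2.2942.
All moduli strictly greater than 1? Yes.
Verdict: Stationary.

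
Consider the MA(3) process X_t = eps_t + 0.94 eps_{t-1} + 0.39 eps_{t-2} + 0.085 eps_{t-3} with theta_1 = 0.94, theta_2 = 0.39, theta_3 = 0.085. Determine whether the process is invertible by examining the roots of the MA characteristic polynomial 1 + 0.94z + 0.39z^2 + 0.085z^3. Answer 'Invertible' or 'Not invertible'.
\text{Invertible}

The MA(q) characteristic polynomial is P(z) = 1 + 0.94z + 0.39z^2 + 0.085z^3.
Invertibility requires all roots to lie outside the unit circle, i.e. |z| > 1 for every root.
Degree 3: look for a simple real root z0 first, then factor out (1 - z/z0) and solve the remaining quadratic.
Testing z0 = -2: P(-2) = 1 + (0.94)(-2) + (0.39)(-2)^2 + (0.085)(-2)^3
  = 1 + (-1.88) + (1.56) + (-0.68) = 0.  So z_0 = -2 is a root, |z_0| = 2.
Divide out the factor (1 + 0.5 z) = (1 - z/z0) (since 1/z0 = -0.5):
  P(z) = (1 + 0.5 z)(1 + (0.44) z + (0.17) z^2)
  [check: z-coef 0.44 - (-0.5) = 0.94; z^2-coef 0.17 - (-0.5)(0.44) = 0.39; z^3-coef -(-0.5)(0.17) = 0.085.]
Remaining roots from the quadratic factor 1 + (0.44) z + (0.17) z^2:
  Set 1 + (0.44) z + (0.17) z^2 = 0, i.e. a z^2 + b z + c = 0 with a = 0.17, b = 0.44, c = 1.
  Discriminant D = b^2 - 4ac = (0.44)^2 - 4*(0.17)*1 = 0.1936 - (0.68) = -0.4864.
  D < 0, so the roots are the complex-conjugate pair z = (-b +/- i sqrt(-D)) / (2a) = -1.2941 +/- 2.0512i.
  For a conjugate pair |z|^2 = z * conj(z) = (product of roots) = c/a = 1/(0.17) = 5.882353, so |z| = sqrt(5.882353) = 2.4254 for both roots.
Moduli of all roots: 2.0000, 2.4254, 2.4254.
All moduli strictly greater than 1? Yes.
Verdict: Invertible.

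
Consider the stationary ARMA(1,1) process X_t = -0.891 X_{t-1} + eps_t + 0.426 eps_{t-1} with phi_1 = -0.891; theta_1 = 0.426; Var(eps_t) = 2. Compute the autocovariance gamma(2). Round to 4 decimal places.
\gamma(2) = 2.4942

Multiply the model equation by X_{t-k} and take expectations. With theta_0 = psi_0 = 1 and psi_j the MA(infinity) weights, this gives
  gamma(k) - sum_i phi_i gamma(k-i) = c_k,
  c_k = sigma^2 * sum_{j=k..q} theta_j psi_{j-k}   (c_k = 0 for k > q),
using gamma(-m) = gamma(m).
psi-weights needed (psi_j = theta_j + sum_i phi_i psi_{j-i}):
  psi_1 = theta_1 + phi_1 = 0.426 + (-0.891) = -0.465
Right-hand sides:
  c_0 = sigma^2 (1 + theta_1 psi_1) = 2 * (1 + (0.426)(-0.465)) = 2 * 0.80191 = 1.60382
  c_1 = sigma^2 theta_1 = 2 * (0.426) = 0.852
  c_2 = 0
Equations for k = 0 and k = 1 (AR order 1):
  gamma(0) = phi_1 gamma(1) + c_0
  gamma(1) = phi_1 gamma(0) + c_1
Substituting the second into the first: gamma(0) (1 - phi_1^2) = c_0 + phi_1 c_1, so
  gamma(0) = (c_0 + phi_1 c_1) / (1 - phi_1^2) = (1.60382 + (-0.891)(0.852)) / (1 - (-0.891)^2) = 0.844688 / 0.206119 = 4.09806.
  gamma(1) = phi_1 gamma(0) + c_1 = (-0.891)(4.09806) + (0.852) = -2.799371.
For k = 2 (> q): gamma(2) = phi_1 gamma(1) = (-0.891)(-2.799371) = 2.49424.
Therefore gamma(2) = 2.4942 (to 4 decimal places).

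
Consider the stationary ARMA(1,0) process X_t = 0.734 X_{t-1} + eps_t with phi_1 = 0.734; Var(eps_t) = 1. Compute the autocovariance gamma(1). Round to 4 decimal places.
\gamma(1) = 1.5913

Multiply the model equation by X_{t-k} and take expectations. With theta_0 = psi_0 = 1 and psi_j the MA(infinity) weights, this gives
  gamma(k) - sum_i phi_i gamma(k-i) = c_k,
  c_k = sigma^2 * sum_{j=k..q} theta_j psi_{j-k}   (c_k = 0 for k > q),
using gamma(-m) = gamma(m).
Pure AR (q = 0): c_0 = sigma^2 = 1, c_k = 0 for k >= 1.
Equations for k = 0 and k = 1 (AR order 1):
  gamma(0) = phi_1 gamma(1) + c_0
  gamma(1) = phi_1 gamma(0) + c_1
Substituting the second into the first: gamma(0) (1 - phi_1^2) = c_0 + phi_1 c_1, so
  gamma(0) = c_0 / (1 - phi_1^2) = 1 / (1 - (0.734)^2) = 1 / 0.461244 = 2.16805.
  gamma(1) = phi_1 gamma(0) = (0.734)(2.16805) = 1.591349.
Therefore gamma(1) = 1.5913 (to 4 decimal places).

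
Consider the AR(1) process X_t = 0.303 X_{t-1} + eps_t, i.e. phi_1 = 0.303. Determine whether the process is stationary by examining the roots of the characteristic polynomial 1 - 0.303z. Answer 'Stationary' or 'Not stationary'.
\text{Stationary}

The AR(p) characteristic polynomial is P(z) = 1 - 0.303z.
Stationarity requires all roots to lie outside the unit circle, i.e. |z| > 1 for every root.
This is linear in z: 1 + (-0.303) z = 0  =>  z = -1/(-0.303) = 3.30033,  |z| = 3.30033.
Moduli of all roots: 3.3003.
All moduli strictly greater than 1? Yes.
Verdict: Stationary.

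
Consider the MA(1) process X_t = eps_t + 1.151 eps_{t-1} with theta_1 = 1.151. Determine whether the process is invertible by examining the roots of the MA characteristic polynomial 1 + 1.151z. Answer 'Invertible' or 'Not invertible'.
\text{Not invertible}

The MA(q) characteristic polynomial is P(z) = 1 + 1.151z.
Invertibility requires all roots to lie outside the unit circle, i.e. |z| > 1 for every root.
This is linear in z: 1 + (1.151) z = 0  =>  z = -1/(1.151) = -0.86881,  |z| = 0.86881.
Moduli of all roots: 0.8688.
All moduli strictly greater than 1? No.
Verdict: Not invertible.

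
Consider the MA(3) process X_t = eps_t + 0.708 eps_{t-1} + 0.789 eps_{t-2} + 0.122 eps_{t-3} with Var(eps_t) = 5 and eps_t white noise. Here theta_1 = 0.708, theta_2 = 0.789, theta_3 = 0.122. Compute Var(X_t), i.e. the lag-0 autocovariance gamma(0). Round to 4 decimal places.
\gamma(0) = 10.6933

For an MA(q) process X_t = eps_t + sum_i theta_i eps_{t-i} with
Var(eps_t) = sigma^2, the variance is
  gamma(0) = sigma^2 * (1 + sum_i theta_i^2).
  sum_i theta_i^2 = (0.708)^2 + (0.789)^2 + (0.122)^2 = 0.501264 + 0.622521 + 0.014884 = 1.138669.
  gamma(0) = 5 * (1 + 1.138669) = 5 * 2.138669 = 10.693345, which rounds to 10.6933.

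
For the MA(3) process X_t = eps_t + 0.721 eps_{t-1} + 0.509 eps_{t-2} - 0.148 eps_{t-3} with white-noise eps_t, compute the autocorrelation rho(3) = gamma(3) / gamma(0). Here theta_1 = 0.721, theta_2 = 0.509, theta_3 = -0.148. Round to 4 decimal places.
\rho(3) = -0.0822

For an MA(q) process with theta_0 = 1, the autocovariance is
  gamma(k) = sigma^2 * sum_{i=0..q-k} theta_i * theta_{i+k},
and rho(k) = gamma(k) / gamma(0). Sigma^2 cancels.
  numerator   = (1)*(-0.148) = -0.148.
  denominator = (1)^2 + (0.721)^2 + (0.509)^2 + (-0.148)^2 = 1.800826.
  rho(3) = -0.148 / 1.800826 = -0.0822.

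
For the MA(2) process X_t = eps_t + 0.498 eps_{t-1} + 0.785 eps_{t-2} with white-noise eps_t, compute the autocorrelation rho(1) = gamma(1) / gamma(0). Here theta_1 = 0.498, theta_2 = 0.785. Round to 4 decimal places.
\rho(1) = 0.4768

For an MA(q) process with theta_0 = 1, the autocovariance is
  gamma(k) = sigma^2 * sum_{i=0..q-k} theta_i * theta_{i+k},
and rho(k) = gamma(k) / gamma(0). Sigma^2 cancels.
  numerator   = (1)*(0.498) + (0.498)*(0.785) = 0.88893.
  denominator = (1)^2 + (0.498)^2 + (0.785)^2 = 1.864229.
  rho(1) = 0.88893 / 1.864229 = 0.4768.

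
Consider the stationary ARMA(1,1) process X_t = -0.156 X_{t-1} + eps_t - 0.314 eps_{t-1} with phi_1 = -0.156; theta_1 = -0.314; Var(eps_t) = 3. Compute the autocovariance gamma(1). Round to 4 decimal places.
\gamma(1) = -1.5160

Multiply the model equation by X_{t-k} and take expectations. With theta_0 = psi_0 = 1 and psi_j the MA(infinity) weights, this gives
  gamma(k) - sum_i phi_i gamma(k-i) = c_k,
  c_k = sigma^2 * sum_{j=k..q} theta_j psi_{j-k}   (c_k = 0 for k > q),
using gamma(-m) = gamma(m).
psi-weights needed (psi_j = theta_j + sum_i phi_i psi_{j-i}):
  psi_1 = theta_1 + phi_1 = -0.314 + (-0.156) = -0.47
Right-hand sides:
  c_0 = sigma^2 (1 + theta_1 psi_1) = 3 * (1 + (-0.314)(-0.47)) = 3 * 1.14758 = 3.44274
  c_1 = sigma^2 theta_1 = 3 * (-0.314) = -0.942
  c_2 = 0
Equations for k = 0 and k = 1 (AR order 1):
  gamma(0) = phi_1 gamma(1) + c_0
  gamma(1) = phi_1 gamma(0) + c_1
Substituting the second into the first: gamma(0) (1 - phi_1^2) = c_0 + phi_1 c_1, so
  gamma(0) = (c_0 + phi_1 c_1) / (1 - phi_1^2) = (3.44274 + (-0.156)(-0.942)) / (1 - (-0.156)^2) = 3.589692 / 0.975664 = 3.67923.
  gamma(1) = phi_1 gamma(0) + c_1 = (-0.156)(3.67923) + (-0.942) = -1.51596.
Therefore gamma(1) = -1.5160 (to 4 decimal places).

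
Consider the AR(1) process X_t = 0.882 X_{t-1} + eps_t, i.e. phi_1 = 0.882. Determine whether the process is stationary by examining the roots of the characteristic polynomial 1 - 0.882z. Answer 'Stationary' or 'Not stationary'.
\text{Stationary}

The AR(p) characteristic polynomial is P(z) = 1 - 0.882z.
Stationarity requires all roots to lie outside the unit circle, i.e. |z| > 1 for every root.
This is linear in z: 1 + (-0.882) z = 0  =>  z = -1/(-0.882) = 1.133787,  |z| = 1.133787.
Moduli of all roots: 1.1338.
All moduli strictly greater than 1? Yes.
Verdict: Stationary.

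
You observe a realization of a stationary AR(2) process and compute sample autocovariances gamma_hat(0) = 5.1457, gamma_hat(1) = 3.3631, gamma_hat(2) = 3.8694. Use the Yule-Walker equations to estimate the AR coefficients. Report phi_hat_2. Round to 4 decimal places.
\hat\phi_{2} = 0.5670

The Yule-Walker equations for an AR(p) process read, in matrix form,
  Gamma_p phi = r_p,   with   (Gamma_p)_{ij} = gamma(|i - j|),
                       (r_p)_i = gamma(i),   i,j = 1..p.
Substitute the sample gammas (Toeplitz matrix and right-hand side of size 2):
  Gamma_p = [[5.1457, 3.3631], [3.3631, 5.1457]]
  r_p     = [3.3631, 3.8694]
Written out:
  5.1457 phi_1 + 3.3631 phi_2 = 3.3631
  3.3631 phi_1 + 5.1457 phi_2 = 3.8694
Solve by Cramer's rule:
  det = gamma(0)^2 - gamma(1)^2 = (5.1457)^2 - (3.3631)^2 = 26.47822849 - 11.31044161 = 15.16778688
  phi_hat_1 = [gamma(1) gamma(0) - gamma(1) gamma(2)] / det = [(3.3631)(5.1457) - (3.3631)(3.8694)] / 15.16778688 = 4.29232453 / 15.16778688 = 0.283
  phi_hat_2 = [gamma(0) gamma(2) - gamma(1)^2] / det = [(5.1457)(3.8694) - (3.3631)^2] / 15.16778688 = 8.60032997 / 15.16778688 = 0.567
So phi_hat = [0.2830, 0.5670].
Therefore phi_hat_2 = 0.5670.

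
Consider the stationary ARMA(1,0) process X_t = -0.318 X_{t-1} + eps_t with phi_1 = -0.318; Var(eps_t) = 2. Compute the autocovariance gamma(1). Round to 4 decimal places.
\gamma(1) = -0.7076

Multiply the model equation by X_{t-k} and take expectations. With theta_0 = psi_0 = 1 and psi_j the MA(infinity) weights, this gives
  gamma(k) - sum_i phi_i gamma(k-i) = c_k,
  c_k = sigma^2 * sum_{j=k..q} theta_j psi_{j-k}   (c_k = 0 for k > q),
using gamma(-m) = gamma(m).
Pure AR (q = 0): c_0 = sigma^2 = 2, c_k = 0 for k >= 1.
Equations for k = 0 and k = 1 (AR order 1):
  gamma(0) = phi_1 gamma(1) + c_0
  gamma(1) = phi_1 gamma(0) + c_1
Substituting the second into the first: gamma(0) (1 - phi_1^2) = c_0 + phi_1 c_1, so
  gamma(0) = c_0 / (1 - phi_1^2) = 2 / (1 - (-0.318)^2) = 2 / 0.898876 = 2.225001.
  gamma(1) = phi_1 gamma(0) = (-0.318)(2.225001) = -0.70755.
Therefore gamma(1) = -0.7076 (to 4 decimal places).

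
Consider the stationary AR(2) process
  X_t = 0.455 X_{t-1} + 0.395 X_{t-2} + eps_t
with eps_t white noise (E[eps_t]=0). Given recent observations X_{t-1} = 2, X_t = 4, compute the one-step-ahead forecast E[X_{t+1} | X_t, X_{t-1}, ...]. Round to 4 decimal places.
E[X_{t+1} \mid \mathcal F_t] = 2.6100

For an AR(p) model X_t = c + sum_i phi_i X_{t-i} + eps_t, the
one-step-ahead conditional mean is
  E[X_{t+1} | X_t, ...] = c + sum_i phi_i X_{t+1-i}.
Substitute known values:
  E[X_{t+1} | ...] = (0.455) * (4) + (0.395) * (2)
                   = 2.6100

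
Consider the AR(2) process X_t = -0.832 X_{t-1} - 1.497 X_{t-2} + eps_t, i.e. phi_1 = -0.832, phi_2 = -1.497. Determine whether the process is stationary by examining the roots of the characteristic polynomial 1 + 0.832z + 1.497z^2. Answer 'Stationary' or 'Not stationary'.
\text{Not stationary}

The AR(p) characteristic polynomial is P(z) = 1 + 0.832z + 1.497z^2.
Stationarity requires all roots to lie outside the unit circle, i.e. |z| > 1 for every root.
Set 1 + (0.832) z + (1.497) z^2 = 0, i.e. a z^2 + b z + c = 0 with a = 1.497, b = 0.832, c = 1.
Discriminant D = b^2 - 4ac = (0.832)^2 - 4*(1.497)*1 = 0.692224 - (5.988) = -5.295776.
D < 0, so the roots are the complex-conjugate pair z = (-b +/- i sqrt(-D)) / (2a) = -0.2779 +/- 0.7686i.
For a conjugate pair |z|^2 = z * conj(z) = (product of roots) = c/a = 1/(1.497) = 0.668003, so |z| = sqrt(0.668003) = 0.8173 for both roots.
Moduli of all roots: 0.8173, 0.8173.
All moduli strictly greater than 1? No.
Verdict: Not stationary.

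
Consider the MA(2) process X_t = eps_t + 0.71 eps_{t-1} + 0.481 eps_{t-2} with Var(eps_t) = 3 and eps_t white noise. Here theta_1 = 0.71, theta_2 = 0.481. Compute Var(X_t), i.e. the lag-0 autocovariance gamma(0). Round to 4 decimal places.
\gamma(0) = 5.2064

For an MA(q) process X_t = eps_t + sum_i theta_i eps_{t-i} with
Var(eps_t) = sigma^2, the variance is
  gamma(0) = sigma^2 * (1 + sum_i theta_i^2).
  sum_i theta_i^2 = (0.71)^2 + (0.481)^2 = 0.5041 + 0.231361 = 0.735461.
  gamma(0) = 3 * (1 + 0.735461) = 3 * 1.735461 = 5.206383, which rounds to 5.2064.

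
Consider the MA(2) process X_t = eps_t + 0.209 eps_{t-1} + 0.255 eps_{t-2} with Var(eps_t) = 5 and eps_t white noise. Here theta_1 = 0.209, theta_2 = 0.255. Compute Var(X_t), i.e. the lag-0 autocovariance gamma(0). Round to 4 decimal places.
\gamma(0) = 5.5435

For an MA(q) process X_t = eps_t + sum_i theta_i eps_{t-i} with
Var(eps_t) = sigma^2, the variance is
  gamma(0) = sigma^2 * (1 + sum_i theta_i^2).
  sum_i theta_i^2 = (0.209)^2 + (0.255)^2 = 0.043681 + 0.065025 = 0.108706.
  gamma(0) = 5 * (1 + 0.108706) = 5 * 1.108706 = 5.54353, which rounds to 5.5435.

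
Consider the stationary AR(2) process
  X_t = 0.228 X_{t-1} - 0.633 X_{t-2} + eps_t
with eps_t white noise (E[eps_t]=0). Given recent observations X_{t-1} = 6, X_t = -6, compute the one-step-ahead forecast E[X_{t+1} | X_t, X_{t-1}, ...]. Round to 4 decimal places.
E[X_{t+1} \mid \mathcal F_t] = -5.1660

For an AR(p) model X_t = c + sum_i phi_i X_{t-i} + eps_t, the
one-step-ahead conditional mean is
  E[X_{t+1} | X_t, ...] = c + sum_i phi_i X_{t+1-i}.
Substitute known values:
  E[X_{t+1} | ...] = (0.228) * (-6) + (-0.633) * (6)
                   = -5.1660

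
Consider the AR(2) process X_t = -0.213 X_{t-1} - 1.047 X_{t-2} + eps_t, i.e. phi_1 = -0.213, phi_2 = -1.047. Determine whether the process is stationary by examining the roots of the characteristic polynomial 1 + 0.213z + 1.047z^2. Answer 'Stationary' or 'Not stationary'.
\text{Not stationary}

The AR(p) characteristic polynomial is P(z) = 1 + 0.213z + 1.047z^2.
Stationarity requires all roots to lie outside the unit circle, i.e. |z| > 1 for every root.
Set 1 + (0.213) z + (1.047) z^2 = 0, i.e. a z^2 + b z + c = 0 with a = 1.047, b = 0.213, c = 1.
Discriminant D = b^2 - 4ac = (0.213)^2 - 4*(1.047)*1 = 0.045369 - (4.188) = -4.142631.
D < 0, so the roots are the complex-conjugate pair z = (-b +/- i sqrt(-D)) / (2a) = -0.1017 +/- 0.972i.
For a conjugate pair |z|^2 = z * conj(z) = (product of roots) = c/a = 1/(1.047) = 0.95511, so |z| = sqrt(0.95511) = 0.9773 for both roots.
Moduli of all roots: 0.9773, 0.9773.
All moduli strictly greater than 1? No.
Verdict: Not stationary.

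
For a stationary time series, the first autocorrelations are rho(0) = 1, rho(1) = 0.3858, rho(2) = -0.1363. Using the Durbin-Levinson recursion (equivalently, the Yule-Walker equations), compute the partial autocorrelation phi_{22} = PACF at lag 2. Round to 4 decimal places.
\phi_{22} = -0.3350

The PACF at lag k is phi_{kk}, the last component of the solution
to the Yule-Walker system G_k phi = r_k where
  (G_k)_{ij} = rho(|i - j|), (r_k)_i = rho(i), i,j = 1..k.
Equivalently, Durbin-Levinson gives phi_{kk} iteratively:
  phi_{11} = rho(1)
  phi_{kk} = [rho(k) - sum_{j=1..k-1} phi_{k-1,j} rho(k-j)]
            / [1 - sum_{j=1..k-1} phi_{k-1,j} rho(j)],
  phi_{k,j} = phi_{k-1,j} - phi_{kk} phi_{k-1,k-j},  j = 1..k-1.
Step k = 1:
  phi_11 = rho(1) = 0.3858.
Step k = 2:
  phi_22 = [rho(2) - phi_11 rho(1)] / [1 - phi_11 rho(1)] = [-0.1363 - (0.3858)(0.3858)] / [1 - (0.3858)(0.3858)]
         = -0.28514164 / 0.85115836 = -0.335.
Therefore phi_{22} = -0.3350.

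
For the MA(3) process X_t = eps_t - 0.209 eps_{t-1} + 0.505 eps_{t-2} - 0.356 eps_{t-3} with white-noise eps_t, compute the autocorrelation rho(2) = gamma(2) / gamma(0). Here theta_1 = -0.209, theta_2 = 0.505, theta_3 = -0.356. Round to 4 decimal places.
\rho(2) = 0.4065

For an MA(q) process with theta_0 = 1, the autocovariance is
  gamma(k) = sigma^2 * sum_{i=0..q-k} theta_i * theta_{i+k},
and rho(k) = gamma(k) / gamma(0). Sigma^2 cancels.
  numerator   = (1)*(0.505) + (-0.209)*(-0.356) = 0.579404.
  denominator = (1)^2 + (-0.209)^2 + (0.505)^2 + (-0.356)^2 = 1.425442.
  rho(2) = 0.579404 / 1.425442 = 0.4065.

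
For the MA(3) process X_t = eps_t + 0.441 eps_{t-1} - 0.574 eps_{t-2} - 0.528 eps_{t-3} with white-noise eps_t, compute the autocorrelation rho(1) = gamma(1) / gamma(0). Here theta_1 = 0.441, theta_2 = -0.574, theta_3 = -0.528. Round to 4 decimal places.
\rho(1) = 0.2723

For an MA(q) process with theta_0 = 1, the autocovariance is
  gamma(k) = sigma^2 * sum_{i=0..q-k} theta_i * theta_{i+k},
and rho(k) = gamma(k) / gamma(0). Sigma^2 cancels.
  numerator   = (1)*(0.441) + (0.441)*(-0.574) + (-0.574)*(-0.528) = 0.490938.
  denominator = (1)^2 + (0.441)^2 + (-0.574)^2 + (-0.528)^2 = 1.802741.
  rho(1) = 0.490938 / 1.802741 = 0.2723.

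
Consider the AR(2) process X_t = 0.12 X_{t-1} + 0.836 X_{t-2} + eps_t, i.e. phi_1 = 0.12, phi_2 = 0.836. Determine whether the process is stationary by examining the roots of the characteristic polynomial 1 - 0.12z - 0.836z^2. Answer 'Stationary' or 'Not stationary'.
\text{Stationary}

The AR(p) characteristic polynomial is P(z) = 1 - 0.12z - 0.836z^2.
Stationarity requires all roots to lie outside the unit circle, i.e. |z| > 1 for every root.
Set 1 + (-0.12) z + (-0.836) z^2 = 0, i.e. a z^2 + b z + c = 0 with a = -0.836, b = -0.12, c = 1.
Discriminant D = b^2 - 4ac = (-0.12)^2 - 4*(-0.836)*1 = 0.0144 - (-3.344) = 3.3584.
D >= 0, so the roots are real: z = (-b +/- sqrt(D)) / (2a) = (0.12 +/- 1.832594) / (-1.672).
  z_1 = (0.12 + 1.832594) / (-1.672) = -1.1678,   |z_1| = 1.1678.
  z_2 = (0.12 - 1.832594) / (-1.672) = 1.0243,   |z_2| = 1.0243.
Moduli of all roots: 1.1678, 1.0243.
All moduli strictly greater than 1? Yes.
Verdict: Stationary.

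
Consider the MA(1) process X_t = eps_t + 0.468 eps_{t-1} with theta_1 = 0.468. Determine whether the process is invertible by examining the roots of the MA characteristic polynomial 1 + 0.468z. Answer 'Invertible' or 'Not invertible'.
\text{Invertible}

The MA(q) characteristic polynomial is P(z) = 1 + 0.468z.
Invertibility requires all roots to lie outside the unit circle, i.e. |z| > 1 for every root.
This is linear in z: 1 + (0.468) z = 0  =>  z = -1/(0.468) = -2.136752,  |z| = 2.136752.
Moduli of all roots: 2.1368.
All moduli strictly greater than 1? Yes.
Verdict: Invertible.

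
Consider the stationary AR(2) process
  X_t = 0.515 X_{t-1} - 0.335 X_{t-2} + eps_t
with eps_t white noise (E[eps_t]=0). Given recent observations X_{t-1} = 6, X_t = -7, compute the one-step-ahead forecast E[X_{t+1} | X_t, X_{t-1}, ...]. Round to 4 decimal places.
E[X_{t+1} \mid \mathcal F_t] = -5.6150

For an AR(p) model X_t = c + sum_i phi_i X_{t-i} + eps_t, the
one-step-ahead conditional mean is
  E[X_{t+1} | X_t, ...] = c + sum_i phi_i X_{t+1-i}.
Substitute known values:
  E[X_{t+1} | ...] = (0.515) * (-7) + (-0.335) * (6)
                   = -5.6150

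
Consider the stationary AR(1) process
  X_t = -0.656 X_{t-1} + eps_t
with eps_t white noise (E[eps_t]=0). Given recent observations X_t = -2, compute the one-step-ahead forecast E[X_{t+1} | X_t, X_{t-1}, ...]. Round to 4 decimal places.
E[X_{t+1} \mid \mathcal F_t] = 1.3120

For an AR(p) model X_t = c + sum_i phi_i X_{t-i} + eps_t, the
one-step-ahead conditional mean is
  E[X_{t+1} | X_t, ...] = c + sum_i phi_i X_{t+1-i}.
Substitute known values:
  E[X_{t+1} | ...] = (-0.656) * (-2)
                   = 1.3120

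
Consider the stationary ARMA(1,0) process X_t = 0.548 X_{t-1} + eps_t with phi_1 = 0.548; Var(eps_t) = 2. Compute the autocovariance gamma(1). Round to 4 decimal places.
\gamma(1) = 1.5664

Multiply the model equation by X_{t-k} and take expectations. With theta_0 = psi_0 = 1 and psi_j the MA(infinity) weights, this gives
  gamma(k) - sum_i phi_i gamma(k-i) = c_k,
  c_k = sigma^2 * sum_{j=k..q} theta_j psi_{j-k}   (c_k = 0 for k > q),
using gamma(-m) = gamma(m).
Pure AR (q = 0): c_0 = sigma^2 = 2, c_k = 0 for k >= 1.
Equations for k = 0 and k = 1 (AR order 1):
  gamma(0) = phi_1 gamma(1) + c_0
  gamma(1) = phi_1 gamma(0) + c_1
Substituting the second into the first: gamma(0) (1 - phi_1^2) = c_0 + phi_1 c_1, so
  gamma(0) = c_0 / (1 - phi_1^2) = 2 / (1 - (0.548)^2) = 2 / 0.699696 = 2.858384.
  gamma(1) = phi_1 gamma(0) = (0.548)(2.858384) = 1.566395.
Therefore gamma(1) = 1.5664 (to 4 decimal places).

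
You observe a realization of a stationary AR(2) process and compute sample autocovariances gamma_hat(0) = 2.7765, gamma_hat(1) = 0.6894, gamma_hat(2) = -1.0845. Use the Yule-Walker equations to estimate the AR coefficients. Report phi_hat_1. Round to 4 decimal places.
\hat\phi_{1} = 0.3680

The Yule-Walker equations for an AR(p) process read, in matrix form,
  Gamma_p phi = r_p,   with   (Gamma_p)_{ij} = gamma(|i - j|),
                       (r_p)_i = gamma(i),   i,j = 1..p.
Substitute the sample gammas (Toeplitz matrix and right-hand side of size 2):
  Gamma_p = [[2.7765, 0.6894], [0.6894, 2.7765]]
  r_p     = [0.6894, -1.0845]
Written out:
  2.7765 phi_1 + 0.6894 phi_2 = 0.6894
  0.6894 phi_1 + 2.7765 phi_2 = -1.0845
Solve by Cramer's rule:
  det = gamma(0)^2 - gamma(1)^2 = (2.7765)^2 - (0.6894)^2 = 7.70895225 - 0.47527236 = 7.23367989
  phi_hat_1 = [gamma(1) gamma(0) - gamma(1) gamma(2)] / det = [(0.6894)(2.7765) - (0.6894)(-1.0845)] / 7.23367989 = 2.6617734 / 7.23367989 = 0.368
  phi_hat_2 = [gamma(0) gamma(2) - gamma(1)^2] / det = [(2.7765)(-1.0845) - (0.6894)^2] / 7.23367989 = -3.48638661 / 7.23367989 = -0.482
So phi_hat = [0.3680, -0.4820].
Therefore phi_hat_1 = 0.3680.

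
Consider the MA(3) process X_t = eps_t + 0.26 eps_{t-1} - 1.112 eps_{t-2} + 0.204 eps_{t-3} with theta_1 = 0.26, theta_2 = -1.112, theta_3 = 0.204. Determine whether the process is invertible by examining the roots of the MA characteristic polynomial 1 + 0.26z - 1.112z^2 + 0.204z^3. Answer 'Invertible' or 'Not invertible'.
\text{Not invertible}

The MA(q) characteristic polynomial is P(z) = 1 + 0.26z - 1.112z^2 + 0.204z^3.
Invertibility requires all roots to lie outside the unit circle, i.e. |z| > 1 for every root.
Degree 3: look for a simple real root z0 first, then factor out (1 - z/z0) and solve the remaining quadratic.
Testing z0 = 5: P(5) = 1 + (0.26)(5) + (-1.112)(5)^2 + (0.204)(5)^3
  = 1 + (1.3) + (-27.8) + (25.5) = 0.  So z_0 = 5 is a root, |z_0| = 5.
Divide out the factor (1 - 0.2 z) = (1 - z/z0) (since 1/z0 = 0.2):
  P(z) = (1 - 0.2 z)(1 + (0.46) z + (-1.02) z^2)
  [check: z-coef 0.46 - (0.2) = 0.26; z^2-coef -1.02 - (0.2)(0.46) = -1.112; z^3-coef -(0.2)(-1.02) = 0.204.]
Remaining roots from the quadratic factor 1 + (0.46) z + (-1.02) z^2:
  Set 1 + (0.46) z + (-1.02) z^2 = 0, i.e. a z^2 + b z + c = 0 with a = -1.02, b = 0.46, c = 1.
  Discriminant D = b^2 - 4ac = (0.46)^2 - 4*(-1.02)*1 = 0.2116 - (-4.08) = 4.2916.
  D >= 0, so the roots are real: z = (-b +/- sqrt(D)) / (2a) = (-0.46 +/- 2.071618) / (-2.04).
    z_1 = (-0.46 + 2.071618) / (-2.04) = -0.79,   |z_1| = 0.79.
    z_2 = (-0.46 - 2.071618) / (-2.04) = 1.241,   |z_2| = 1.241.
Moduli of all roots: 5.0000, 0.7900, 1.2410.
All moduli strictly greater than 1? No.
Verdict: Not invertible.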